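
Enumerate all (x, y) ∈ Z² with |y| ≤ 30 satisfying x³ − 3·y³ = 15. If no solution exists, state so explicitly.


The equation is x³ - 3y³ = 15. For fixed y, x³ = 3·y³ + 15, so a solution requires the RHS to be a perfect cube.
Strategy: iterate y from -30 to 30, compute RHS = 3·y³ + 15, and check whether it is a (positive or negative) perfect cube.
Check small values of y:
  y = 0: RHS = 15 is not a perfect cube.
  y = 1: RHS = 18 is not a perfect cube.
  y = -1: RHS = 12 is not a perfect cube.
  y = 2: RHS = 39 is not a perfect cube.
  y = -2: RHS = -9 is not a perfect cube.
  y = 3: RHS = 96 is not a perfect cube.
  y = -3: RHS = -66 is not a perfect cube.
Continuing the search up to |y| = 30 finds no solutions either.
No (x, y) in the scanned range satisfies the equation.

No integer solutions with |y| ≤ 30.


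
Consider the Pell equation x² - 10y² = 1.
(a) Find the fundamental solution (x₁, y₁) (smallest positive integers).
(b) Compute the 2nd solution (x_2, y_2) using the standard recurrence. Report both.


Step 1: Find the fundamental solution (x₁, y₁) of x² - 10y² = 1.
  Expand √10 as a continued fraction. a₀ = ⌊√10⌋ = 3; iterate m_{k+1} = d_k·a_k − m_k, d_{k+1} = (10 − m_{k+1}²)/d_k, a_{k+1} = ⌊(a₀ + m_{k+1})/d_{k+1}⌋ (starting m₀ = 0, d₀ = 1), with convergents p_k = a_k·p_{k-1} + p_{k-2}, q_k = a_k·q_{k-1} + q_{k-2} (p₋₁ = 1, q₋₁ = 0):
  k = 0: a₀ = 3; p₀/q₀ = 3/1; p₀² − 10·q₀² = 9 − 10 = -1.
  k = 1: m = 3, d = 1, a = ⌊(3 + 3)/1⌋ = 6; p/q = (6·3 + 1)/(6·1 + 0) = 19/6; p² − 10·q² = 361 − 360 = 1.
  The first convergent with p² − 10·q² = 1 gives the fundamental solution (x₁, y₁) = (19, 6).
Step 2: Apply the recurrence (x_{n+1}, y_{n+1}) = (x₁x_n + 10y₁y_n, x₁y_n + y₁x_n) repeatedly.
  From (x_1, y_1) = (19, 6): x_2 = 19·19 + 10·6·6 = 721; y_2 = 19·6 + 6·19 = 228.
Step 3: Verify x_2² - 10·y_2² = 519841 - 519840 = 1 (should be 1). ✓

(x_1, y_1) = (19, 6); (x_2, y_2) = (721, 228).


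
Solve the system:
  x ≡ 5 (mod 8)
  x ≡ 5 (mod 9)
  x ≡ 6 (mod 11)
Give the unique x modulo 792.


Moduli 8, 9, 11 are pairwise coprime; by CRT there is a unique solution modulo M = 8 · 9 · 11 = 792.
Solve pairwise, accumulating the modulus:
  Start with x ≡ 5 (mod 8).
  Combine with x ≡ 5 (mod 9): since gcd(8, 9) = 1, we get a unique residue mod 72.
    Write x = 5 + 8·t and substitute into x ≡ 5 (mod 9): 8·t ≡ 5 − 5 = 0 (mod 9).
    The inverse of 8 mod 9 is 8 (since 8·8 = 64 = 7·9 + 1), so t ≡ 8·0 = 0 ≡ 0 (mod 9).
    Then x = 5 + 8·0 = 5, valid modulo lcm(8, 9) = 72: x ≡ 5 (mod 72).
  Combine with x ≡ 6 (mod 11): since gcd(72, 11) = 1, we get a unique residue mod 792.
    Write x = 5 + 72·t and substitute into x ≡ 6 (mod 11): 72·t ≡ 6 − 5 = 1 (mod 11).
    Reduce coefficients mod 11: 6·t ≡ 1 (mod 11).
    The inverse of 6 mod 11 is 2 (since 6·2 = 12 = 1·11 + 1), so t ≡ 2·1 = 2 ≡ 2 (mod 11).
    Then x = 5 + 72·2 = 149, valid modulo lcm(72, 11) = 792: x ≡ 149 (mod 792).
Verify: 149 mod 8 = 5 ✓, 149 mod 9 = 5 ✓, 149 mod 11 = 6 ✓.

x ≡ 149 (mod 792).


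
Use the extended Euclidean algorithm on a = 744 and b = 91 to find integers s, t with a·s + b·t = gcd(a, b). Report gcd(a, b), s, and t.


Euclidean algorithm on (744, 91) — divide until remainder is 0:
  744 = 8 · 91 + 16
  91 = 5 · 16 + 11
  16 = 1 · 11 + 5
  11 = 2 · 5 + 1
  5 = 5 · 1 + 0
gcd(744, 91) = 1.
Track Bezout coefficients alongside the remainders: start with r₀ = 744 = a·1 + b·0 (s = 1, t = 0) and r₁ = 91 = a·0 + b·1 (s = 0, t = 1); each new remainder r_{k+1} = r_{k-1} − q_k·r_k inherits s_{k+1} = s_{k-1} − q_k·s_k, t_{k+1} = t_{k-1} − q_k·t_k, so r_k = a·s_k + b·t_k at every step:
  q = 8: r = 16, s = 1 − 8·0 = 1, t = 0 − 8·1 = -8  (check: 744·1 + 91·(-8) = 16)
  q = 5: r = 11, s = 0 − 5·1 = -5, t = 1 − 5·(-8) = 41  (check: 744·(-5) + 91·41 = 11)
  q = 1: r = 5, s = 1 − 1·(-5) = 6, t = -8 − 1·41 = -49  (check: 744·6 + 91·(-49) = 5)
  q = 2: r = 1, s = -5 − 2·6 = -17, t = 41 − 2·(-49) = 139  (check: 744·(-17) + 91·139 = 1)
The row with r = 1 (the gcd) gives the Bezout coefficients s = -17, t = 139.
Result: 744 · (-17) + 91 · (139) = 1.

gcd(744, 91) = 1; s = -17, t = 139 (check: 744·(-17) + 91·139 = 1).


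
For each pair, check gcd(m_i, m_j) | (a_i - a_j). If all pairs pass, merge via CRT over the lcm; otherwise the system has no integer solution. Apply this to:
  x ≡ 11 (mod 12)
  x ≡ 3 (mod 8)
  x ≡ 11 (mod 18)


Moduli 12, 8, 18 are not pairwise coprime, so CRT works modulo lcm(m_i) when all pairwise compatibility conditions hold.
Pairwise compatibility: gcd(m_i, m_j) must divide a_i - a_j for every pair.
Merge one congruence at a time:
  Start: x ≡ 11 (mod 12).
  Combine with x ≡ 3 (mod 8): gcd(12, 8) = 4; 3 - 11 = -8, which IS divisible by 4, so compatible.
    Write x = 11 + 12·t and substitute into x ≡ 3 (mod 8): 12·t ≡ 3 − 11 = -8 (mod 8).
    Divide the congruence (and modulus) by g = 4: 3·t ≡ -2 (mod 2).
    Reduce coefficients mod 2: 1·t ≡ 0 (mod 2).
    So t ≡ 0 (mod 2).
    Then x = 11 + 12·0 = 11, valid modulo lcm(12, 8) = 24: x ≡ 11 (mod 24).
  Combine with x ≡ 11 (mod 18): gcd(24, 18) = 6; 11 - 11 = 0, which IS divisible by 6, so compatible.
    Write x = 11 + 24·t and substitute into x ≡ 11 (mod 18): 24·t ≡ 11 − 11 = 0 (mod 18).
    Divide the congruence (and modulus) by g = 6: 4·t ≡ 0 (mod 3).
    Reduce coefficients mod 3: 1·t ≡ 0 (mod 3).
    So t ≡ 0 (mod 3).
    Then x = 11 + 24·0 = 11, valid modulo lcm(24, 18) = 72: x ≡ 11 (mod 72).
Verify: 11 mod 12 = 11, 11 mod 8 = 3, 11 mod 18 = 11.

x ≡ 11 (mod 72).


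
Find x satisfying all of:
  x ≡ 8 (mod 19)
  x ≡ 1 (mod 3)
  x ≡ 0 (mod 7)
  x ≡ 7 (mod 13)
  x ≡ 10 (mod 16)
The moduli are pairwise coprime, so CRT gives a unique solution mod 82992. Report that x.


Product of moduli M = 19 · 3 · 7 · 13 · 16 = 82992.
Merge one congruence at a time:
  Start: x ≡ 8 (mod 19).
  Combine with x ≡ 1 (mod 3); new modulus lcm = 57.
    Write x = 8 + 19·t and substitute into x ≡ 1 (mod 3): 19·t ≡ 1 − 8 = -7 (mod 3).
    Reduce coefficients mod 3: 1·t ≡ 2 (mod 3).
    So t ≡ 2 (mod 3).
    Then x = 8 + 19·2 = 46, valid modulo lcm(19, 3) = 57: x ≡ 46 (mod 57).
  Combine with x ≡ 0 (mod 7); new modulus lcm = 399.
    Write x = 46 + 57·t and substitute into x ≡ 0 (mod 7): 57·t ≡ 0 − 46 = -46 (mod 7).
    Reduce coefficients mod 7: 1·t ≡ 3 (mod 7).
    So t ≡ 3 (mod 7).
    Then x = 46 + 57·3 = 217, valid modulo lcm(57, 7) = 399: x ≡ 217 (mod 399).
  Combine with x ≡ 7 (mod 13); new modulus lcm = 5187.
    Write x = 217 + 399·t and substitute into x ≡ 7 (mod 13): 399·t ≡ 7 − 217 = -210 (mod 13).
    Reduce coefficients mod 13: 9·t ≡ 11 (mod 13).
    The inverse of 9 mod 13 is 3 (since 9·3 = 27 = 2·13 + 1), so t ≡ 3·11 = 33 ≡ 7 (mod 13).
    Then x = 217 + 399·7 = 3010, valid modulo lcm(399, 13) = 5187: x ≡ 3010 (mod 5187).
  Combine with x ≡ 10 (mod 16); new modulus lcm = 82992.
    Write x = 3010 + 5187·t and substitute into x ≡ 10 (mod 16): 5187·t ≡ 10 − 3010 = -3000 (mod 16).
    Reduce coefficients mod 16: 3·t ≡ 8 (mod 16).
    The inverse of 3 mod 16 is 11 (since 3·11 = 33 = 2·16 + 1), so t ≡ 11·8 = 88 ≡ 8 (mod 16).
    Then x = 3010 + 5187·8 = 44506, valid modulo lcm(5187, 16) = 82992: x ≡ 44506 (mod 82992).
Verify against each original: 44506 mod 19 = 8, 44506 mod 3 = 1, 44506 mod 7 = 0, 44506 mod 13 = 7, 44506 mod 16 = 10.

x ≡ 44506 (mod 82992).


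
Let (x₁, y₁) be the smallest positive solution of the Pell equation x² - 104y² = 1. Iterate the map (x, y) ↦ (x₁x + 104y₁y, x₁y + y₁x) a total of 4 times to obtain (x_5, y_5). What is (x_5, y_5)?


Step 1: Find the fundamental solution (x₁, y₁) of x² - 104y² = 1.
  Expand √104 as a continued fraction. a₀ = ⌊√104⌋ = 10; iterate m_{k+1} = d_k·a_k − m_k, d_{k+1} = (104 − m_{k+1}²)/d_k, a_{k+1} = ⌊(a₀ + m_{k+1})/d_{k+1}⌋ (starting m₀ = 0, d₀ = 1), with convergents p_k = a_k·p_{k-1} + p_{k-2}, q_k = a_k·q_{k-1} + q_{k-2} (p₋₁ = 1, q₋₁ = 0):
  k = 0: a₀ = 10; p₀/q₀ = 10/1; p₀² − 104·q₀² = 100 − 104 = -4.
  k = 1: m = 10, d = 4, a = ⌊(10 + 10)/4⌋ = 5; p/q = (5·10 + 1)/(5·1 + 0) = 51/5; p² − 104·q² = 2601 − 2600 = 1.
  The first convergent with p² − 104·q² = 1 gives the fundamental solution (x₁, y₁) = (51, 5).
Step 2: Apply the recurrence (x_{n+1}, y_{n+1}) = (x₁x_n + 104y₁y_n, x₁y_n + y₁x_n) repeatedly.
  From (x_1, y_1) = (51, 5): x_2 = 51·51 + 104·5·5 = 5201; y_2 = 51·5 + 5·51 = 510.
  From (x_2, y_2) = (5201, 510): x_3 = 51·5201 + 104·5·510 = 530451; y_3 = 51·510 + 5·5201 = 52015.
  From (x_3, y_3) = (530451, 52015): x_4 = 51·530451 + 104·5·52015 = 54100801; y_4 = 51·52015 + 5·530451 = 5305020.
  From (x_4, y_4) = (54100801, 5305020): x_5 = 51·54100801 + 104·5·5305020 = 5517751251; y_5 = 51·5305020 + 5·54100801 = 541060025.
Step 3: Verify x_5² - 104·y_5² = 30445578867912065001 - 30445578867912065000 = 1 (should be 1). ✓

(x_1, y_1) = (51, 5); (x_5, y_5) = (5517751251, 541060025).


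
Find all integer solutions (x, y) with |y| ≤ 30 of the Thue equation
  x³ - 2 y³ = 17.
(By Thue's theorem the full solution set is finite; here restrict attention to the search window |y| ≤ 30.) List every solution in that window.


The equation is x³ - 2y³ = 17. For fixed y, x³ = 2·y³ + 17, so a solution requires the RHS to be a perfect cube.
Strategy: iterate y from -30 to 30, compute RHS = 2·y³ + 17, and check whether it is a (positive or negative) perfect cube.
Check small values of y:
  y = 0: RHS = 17 is not a perfect cube.
  y = 1: RHS = 19 is not a perfect cube.
  y = -1: RHS = 15 is not a perfect cube.
  y = 2: RHS = 33 is not a perfect cube.
  y = -2: RHS = 1 = (1)³ ⇒ x = 1 works.
  y = 3: RHS = 71 is not a perfect cube.
  y = -3: RHS = -37 is not a perfect cube.
Continuing the search up to |y| = 30 finds no further solutions beyond those listed.
Collected solutions: (1, -2).

Solutions (with |y| ≤ 30): (1, -2).


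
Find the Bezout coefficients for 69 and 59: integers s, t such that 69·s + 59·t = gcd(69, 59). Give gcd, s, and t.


Euclidean algorithm on (69, 59) — divide until remainder is 0:
  69 = 1 · 59 + 10
  59 = 5 · 10 + 9
  10 = 1 · 9 + 1
  9 = 9 · 1 + 0
gcd(69, 59) = 1.
Track Bezout coefficients alongside the remainders: start with r₀ = 69 = a·1 + b·0 (s = 1, t = 0) and r₁ = 59 = a·0 + b·1 (s = 0, t = 1); each new remainder r_{k+1} = r_{k-1} − q_k·r_k inherits s_{k+1} = s_{k-1} − q_k·s_k, t_{k+1} = t_{k-1} − q_k·t_k, so r_k = a·s_k + b·t_k at every step:
  q = 1: r = 10, s = 1 − 1·0 = 1, t = 0 − 1·1 = -1  (check: 69·1 + 59·(-1) = 10)
  q = 5: r = 9, s = 0 − 5·1 = -5, t = 1 − 5·(-1) = 6  (check: 69·(-5) + 59·6 = 9)
  q = 1: r = 1, s = 1 − 1·(-5) = 6, t = -1 − 1·6 = -7  (check: 69·6 + 59·(-7) = 1)
The row with r = 1 (the gcd) gives the Bezout coefficients s = 6, t = -7.
Result: 69 · (6) + 59 · (-7) = 1.

gcd(69, 59) = 1; s = 6, t = -7 (check: 69·6 + 59·(-7) = 1).


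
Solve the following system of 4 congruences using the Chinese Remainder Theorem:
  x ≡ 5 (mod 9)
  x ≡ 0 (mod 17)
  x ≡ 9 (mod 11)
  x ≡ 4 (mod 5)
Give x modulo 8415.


Product of moduli M = 9 · 17 · 11 · 5 = 8415.
Merge one congruence at a time:
  Start: x ≡ 5 (mod 9).
  Combine with x ≡ 0 (mod 17); new modulus lcm = 153.
    Write x = 5 + 9·t and substitute into x ≡ 0 (mod 17): 9·t ≡ 0 − 5 = -5 (mod 17).
    Reduce coefficients mod 17: 9·t ≡ 12 (mod 17).
    The inverse of 9 mod 17 is 2 (since 9·2 = 18 = 1·17 + 1), so t ≡ 2·12 = 24 ≡ 7 (mod 17).
    Then x = 5 + 9·7 = 68, valid modulo lcm(9, 17) = 153: x ≡ 68 (mod 153).
  Combine with x ≡ 9 (mod 11); new modulus lcm = 1683.
    Write x = 68 + 153·t and substitute into x ≡ 9 (mod 11): 153·t ≡ 9 − 68 = -59 (mod 11).
    Reduce coefficients mod 11: 10·t ≡ 7 (mod 11).
    The inverse of 10 mod 11 is 10 (since 10·10 = 100 = 9·11 + 1), so t ≡ 10·7 = 70 ≡ 4 (mod 11).
    Then x = 68 + 153·4 = 680, valid modulo lcm(153, 11) = 1683: x ≡ 680 (mod 1683).
  Combine with x ≡ 4 (mod 5); new modulus lcm = 8415.
    Write x = 680 + 1683·t and substitute into x ≡ 4 (mod 5): 1683·t ≡ 4 − 680 = -676 (mod 5).
    Reduce coefficients mod 5: 3·t ≡ 4 (mod 5).
    The inverse of 3 mod 5 is 2 (since 3·2 = 6 = 1·5 + 1), so t ≡ 2·4 = 8 ≡ 3 (mod 5).
    Then x = 680 + 1683·3 = 5729, valid modulo lcm(1683, 5) = 8415: x ≡ 5729 (mod 8415).
Verify against each original: 5729 mod 9 = 5, 5729 mod 17 = 0, 5729 mod 11 = 9, 5729 mod 5 = 4.

x ≡ 5729 (mod 8415).


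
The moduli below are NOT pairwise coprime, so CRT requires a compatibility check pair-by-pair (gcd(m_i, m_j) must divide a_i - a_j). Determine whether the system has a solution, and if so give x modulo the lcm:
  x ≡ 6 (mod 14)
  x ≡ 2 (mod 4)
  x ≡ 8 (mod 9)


Moduli 14, 4, 9 are not pairwise coprime, so CRT works modulo lcm(m_i) when all pairwise compatibility conditions hold.
Pairwise compatibility: gcd(m_i, m_j) must divide a_i - a_j for every pair.
Merge one congruence at a time:
  Start: x ≡ 6 (mod 14).
  Combine with x ≡ 2 (mod 4): gcd(14, 4) = 2; 2 - 6 = -4, which IS divisible by 2, so compatible.
    Write x = 6 + 14·t and substitute into x ≡ 2 (mod 4): 14·t ≡ 2 − 6 = -4 (mod 4).
    Divide the congruence (and modulus) by g = 2: 7·t ≡ -2 (mod 2).
    Reduce coefficients mod 2: 1·t ≡ 0 (mod 2).
    So t ≡ 0 (mod 2).
    Then x = 6 + 14·0 = 6, valid modulo lcm(14, 4) = 28: x ≡ 6 (mod 28).
  Combine with x ≡ 8 (mod 9): gcd(28, 9) = 1; 8 - 6 = 2, which IS divisible by 1, so compatible.
    Write x = 6 + 28·t and substitute into x ≡ 8 (mod 9): 28·t ≡ 8 − 6 = 2 (mod 9).
    Reduce coefficients mod 9: 1·t ≡ 2 (mod 9).
    So t ≡ 2 (mod 9).
    Then x = 6 + 28·2 = 62, valid modulo lcm(28, 9) = 252: x ≡ 62 (mod 252).
Verify: 62 mod 14 = 6, 62 mod 4 = 2, 62 mod 9 = 8.

x ≡ 62 (mod 252).


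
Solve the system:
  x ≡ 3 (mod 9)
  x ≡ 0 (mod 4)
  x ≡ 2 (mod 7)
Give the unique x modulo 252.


Moduli 9, 4, 7 are pairwise coprime; by CRT there is a unique solution modulo M = 9 · 4 · 7 = 252.
Solve pairwise, accumulating the modulus:
  Start with x ≡ 3 (mod 9).
  Combine with x ≡ 0 (mod 4): since gcd(9, 4) = 1, we get a unique residue mod 36.
    Write x = 3 + 9·t and substitute into x ≡ 0 (mod 4): 9·t ≡ 0 − 3 = -3 (mod 4).
    Reduce coefficients mod 4: 1·t ≡ 1 (mod 4).
    So t ≡ 1 (mod 4).
    Then x = 3 + 9·1 = 12, valid modulo lcm(9, 4) = 36: x ≡ 12 (mod 36).
  Combine with x ≡ 2 (mod 7): since gcd(36, 7) = 1, we get a unique residue mod 252.
    Write x = 12 + 36·t and substitute into x ≡ 2 (mod 7): 36·t ≡ 2 − 12 = -10 (mod 7).
    Reduce coefficients mod 7: 1·t ≡ 4 (mod 7).
    So t ≡ 4 (mod 7).
    Then x = 12 + 36·4 = 156, valid modulo lcm(36, 7) = 252: x ≡ 156 (mod 252).
Verify: 156 mod 9 = 3 ✓, 156 mod 4 = 0 ✓, 156 mod 7 = 2 ✓.

x ≡ 156 (mod 252).


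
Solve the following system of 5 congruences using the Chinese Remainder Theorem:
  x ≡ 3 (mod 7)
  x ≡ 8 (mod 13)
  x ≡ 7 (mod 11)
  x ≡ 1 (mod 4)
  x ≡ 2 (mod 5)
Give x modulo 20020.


Product of moduli M = 7 · 13 · 11 · 4 · 5 = 20020.
Merge one congruence at a time:
  Start: x ≡ 3 (mod 7).
  Combine with x ≡ 8 (mod 13); new modulus lcm = 91.
    Write x = 3 + 7·t and substitute into x ≡ 8 (mod 13): 7·t ≡ 8 − 3 = 5 (mod 13).
    The inverse of 7 mod 13 is 2 (since 7·2 = 14 = 1·13 + 1), so t ≡ 2·5 = 10 ≡ 10 (mod 13).
    Then x = 3 + 7·10 = 73, valid modulo lcm(7, 13) = 91: x ≡ 73 (mod 91).
  Combine with x ≡ 7 (mod 11); new modulus lcm = 1001.
    Write x = 73 + 91·t and substitute into x ≡ 7 (mod 11): 91·t ≡ 7 − 73 = -66 (mod 11).
    Reduce coefficients mod 11: 3·t ≡ 0 (mod 11).
    The inverse of 3 mod 11 is 4 (since 3·4 = 12 = 1·11 + 1), so t ≡ 4·0 = 0 ≡ 0 (mod 11).
    Then x = 73 + 91·0 = 73, valid modulo lcm(91, 11) = 1001: x ≡ 73 (mod 1001).
  Combine with x ≡ 1 (mod 4); new modulus lcm = 4004.
    Write x = 73 + 1001·t and substitute into x ≡ 1 (mod 4): 1001·t ≡ 1 − 73 = -72 (mod 4).
    Reduce coefficients mod 4: 1·t ≡ 0 (mod 4).
    So t ≡ 0 (mod 4).
    Then x = 73 + 1001·0 = 73, valid modulo lcm(1001, 4) = 4004: x ≡ 73 (mod 4004).
  Combine with x ≡ 2 (mod 5); new modulus lcm = 20020.
    Write x = 73 + 4004·t and substitute into x ≡ 2 (mod 5): 4004·t ≡ 2 − 73 = -71 (mod 5).
    Reduce coefficients mod 5: 4·t ≡ 4 (mod 5).
    The inverse of 4 mod 5 is 4 (since 4·4 = 16 = 3·5 + 1), so t ≡ 4·4 = 16 ≡ 1 (mod 5).
    Then x = 73 + 4004·1 = 4077, valid modulo lcm(4004, 5) = 20020: x ≡ 4077 (mod 20020).
Verify against each original: 4077 mod 7 = 3, 4077 mod 13 = 8, 4077 mod 11 = 7, 4077 mod 4 = 1, 4077 mod 5 = 2.

x ≡ 4077 (mod 20020).


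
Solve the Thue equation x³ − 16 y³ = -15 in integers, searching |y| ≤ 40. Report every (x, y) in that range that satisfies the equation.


The equation is x³ - 16y³ = -15. For fixed y, x³ = 16·y³ − 15, so a solution requires the RHS to be a perfect cube.
Strategy: iterate y from -40 to 40, compute RHS = 16·y³ − 15, and check whether it is a (positive or negative) perfect cube.
Check small values of y:
  y = 0: RHS = -15 is not a perfect cube.
  y = 1: RHS = 1 = (1)³ ⇒ x = 1 works.
  y = -1: RHS = -31 is not a perfect cube.
  y = 2: RHS = 113 is not a perfect cube.
  y = -2: RHS = -143 is not a perfect cube.
  y = 3: RHS = 417 is not a perfect cube.
  y = -3: RHS = -447 is not a perfect cube.
Continuing the search up to |y| = 40 finds no further solutions beyond those listed.
Collected solutions: (1, 1).

Solutions (with |y| ≤ 40): (1, 1).


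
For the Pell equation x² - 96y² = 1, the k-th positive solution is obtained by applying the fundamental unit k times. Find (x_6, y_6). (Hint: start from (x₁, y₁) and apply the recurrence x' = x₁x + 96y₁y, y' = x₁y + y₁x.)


Step 1: Find the fundamental solution (x₁, y₁) of x² - 96y² = 1.
  Expand √96 as a continued fraction. a₀ = ⌊√96⌋ = 9; iterate m_{k+1} = d_k·a_k − m_k, d_{k+1} = (96 − m_{k+1}²)/d_k, a_{k+1} = ⌊(a₀ + m_{k+1})/d_{k+1}⌋ (starting m₀ = 0, d₀ = 1), with convergents p_k = a_k·p_{k-1} + p_{k-2}, q_k = a_k·q_{k-1} + q_{k-2} (p₋₁ = 1, q₋₁ = 0):
  k = 0: a₀ = 9; p₀/q₀ = 9/1; p₀² − 96·q₀² = 81 − 96 = -15.
  k = 1: m = 9, d = 15, a = ⌊(9 + 9)/15⌋ = 1; p/q = (1·9 + 1)/(1·1 + 0) = 10/1; p² − 96·q² = 100 − 96 = 4.
  k = 2: m = 6, d = 4, a = ⌊(9 + 6)/4⌋ = 3; p/q = (3·10 + 9)/(3·1 + 1) = 39/4; p² − 96·q² = 1521 − 1536 = -15.
  k = 3: m = 6, d = 15, a = ⌊(9 + 6)/15⌋ = 1; p/q = (1·39 + 10)/(1·4 + 1) = 49/5; p² − 96·q² = 2401 − 2400 = 1.
  The first convergent with p² − 96·q² = 1 gives the fundamental solution (x₁, y₁) = (49, 5).
Step 2: Apply the recurrence (x_{n+1}, y_{n+1}) = (x₁x_n + 96y₁y_n, x₁y_n + y₁x_n) repeatedly.
  From (x_1, y_1) = (49, 5): x_2 = 49·49 + 96·5·5 = 4801; y_2 = 49·5 + 5·49 = 490.
  From (x_2, y_2) = (4801, 490): x_3 = 49·4801 + 96·5·490 = 470449; y_3 = 49·490 + 5·4801 = 48015.
  From (x_3, y_3) = (470449, 48015): x_4 = 49·470449 + 96·5·48015 = 46099201; y_4 = 49·48015 + 5·470449 = 4704980.
  From (x_4, y_4) = (46099201, 4704980): x_5 = 49·46099201 + 96·5·4704980 = 4517251249; y_5 = 49·4704980 + 5·46099201 = 461040025.
  From (x_5, y_5) = (4517251249, 461040025): x_6 = 49·4517251249 + 96·5·461040025 = 442644523201; y_6 = 49·461040025 + 5·4517251249 = 45177217470.
Step 3: Verify x_6² - 96·y_6² = 195934173919840627286401 - 195934173919840627286400 = 1 (should be 1). ✓

(x_1, y_1) = (49, 5); (x_6, y_6) = (442644523201, 45177217470).


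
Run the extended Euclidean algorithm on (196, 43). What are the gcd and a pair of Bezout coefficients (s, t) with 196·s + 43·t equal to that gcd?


Euclidean algorithm on (196, 43) — divide until remainder is 0:
  196 = 4 · 43 + 24
  43 = 1 · 24 + 19
  24 = 1 · 19 + 5
  19 = 3 · 5 + 4
  5 = 1 · 4 + 1
  4 = 4 · 1 + 0
gcd(196, 43) = 1.
Track Bezout coefficients alongside the remainders: start with r₀ = 196 = a·1 + b·0 (s = 1, t = 0) and r₁ = 43 = a·0 + b·1 (s = 0, t = 1); each new remainder r_{k+1} = r_{k-1} − q_k·r_k inherits s_{k+1} = s_{k-1} − q_k·s_k, t_{k+1} = t_{k-1} − q_k·t_k, so r_k = a·s_k + b·t_k at every step:
  q = 4: r = 24, s = 1 − 4·0 = 1, t = 0 − 4·1 = -4  (check: 196·1 + 43·(-4) = 24)
  q = 1: r = 19, s = 0 − 1·1 = -1, t = 1 − 1·(-4) = 5  (check: 196·(-1) + 43·5 = 19)
  q = 1: r = 5, s = 1 − 1·(-1) = 2, t = -4 − 1·5 = -9  (check: 196·2 + 43·(-9) = 5)
  q = 3: r = 4, s = -1 − 3·2 = -7, t = 5 − 3·(-9) = 32  (check: 196·(-7) + 43·32 = 4)
  q = 1: r = 1, s = 2 − 1·(-7) = 9, t = -9 − 1·32 = -41  (check: 196·9 + 43·(-41) = 1)
The row with r = 1 (the gcd) gives the Bezout coefficients s = 9, t = -41.
Result: 196 · (9) + 43 · (-41) = 1.

gcd(196, 43) = 1; s = 9, t = -41 (check: 196·9 + 43·(-41) = 1).


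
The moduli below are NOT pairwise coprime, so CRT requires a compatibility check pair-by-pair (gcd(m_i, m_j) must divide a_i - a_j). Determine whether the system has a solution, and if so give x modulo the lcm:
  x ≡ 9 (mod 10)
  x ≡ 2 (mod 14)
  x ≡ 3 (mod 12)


Moduli 10, 14, 12 are not pairwise coprime, so CRT works modulo lcm(m_i) when all pairwise compatibility conditions hold.
Pairwise compatibility: gcd(m_i, m_j) must divide a_i - a_j for every pair.
Merge one congruence at a time:
  Start: x ≡ 9 (mod 10).
  Combine with x ≡ 2 (mod 14): gcd(10, 14) = 2, and 2 - 9 = -7 is NOT divisible by 2.
    ⇒ system is inconsistent (no integer solution).

No solution (the system is inconsistent).


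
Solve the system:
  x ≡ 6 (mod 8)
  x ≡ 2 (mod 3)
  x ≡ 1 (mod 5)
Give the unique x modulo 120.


Moduli 8, 3, 5 are pairwise coprime; by CRT there is a unique solution modulo M = 8 · 3 · 5 = 120.
Solve pairwise, accumulating the modulus:
  Start with x ≡ 6 (mod 8).
  Combine with x ≡ 2 (mod 3): since gcd(8, 3) = 1, we get a unique residue mod 24.
    Write x = 6 + 8·t and substitute into x ≡ 2 (mod 3): 8·t ≡ 2 − 6 = -4 (mod 3).
    Reduce coefficients mod 3: 2·t ≡ 2 (mod 3).
    The inverse of 2 mod 3 is 2 (since 2·2 = 4 = 1·3 + 1), so t ≡ 2·2 = 4 ≡ 1 (mod 3).
    Then x = 6 + 8·1 = 14, valid modulo lcm(8, 3) = 24: x ≡ 14 (mod 24).
  Combine with x ≡ 1 (mod 5): since gcd(24, 5) = 1, we get a unique residue mod 120.
    Write x = 14 + 24·t and substitute into x ≡ 1 (mod 5): 24·t ≡ 1 − 14 = -13 (mod 5).
    Reduce coefficients mod 5: 4·t ≡ 2 (mod 5).
    The inverse of 4 mod 5 is 4 (since 4·4 = 16 = 3·5 + 1), so t ≡ 4·2 = 8 ≡ 3 (mod 5).
    Then x = 14 + 24·3 = 86, valid modulo lcm(24, 5) = 120: x ≡ 86 (mod 120).
Verify: 86 mod 8 = 6 ✓, 86 mod 3 = 2 ✓, 86 mod 5 = 1 ✓.

x ≡ 86 (mod 120).


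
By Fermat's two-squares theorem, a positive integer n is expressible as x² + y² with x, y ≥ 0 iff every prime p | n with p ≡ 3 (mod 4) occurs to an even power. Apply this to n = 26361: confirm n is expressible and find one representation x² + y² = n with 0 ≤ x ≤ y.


Step 1: Factor n = 26361 = 3^2 · 29 · 101.
Step 2: Check the mod-4 condition on each prime factor: 3 ≡ 3 (mod 4), exponent 2 (must be even); 29 ≡ 1 (mod 4), exponent 1; 101 ≡ 1 (mod 4), exponent 1.
All primes ≡ 3 (mod 4) appear to even exponent (or don't appear), so by the two-squares theorem n IS expressible as a sum of two squares.
Step 3: Build a representation. Group n = k² · m with k = 3 and m = 29 · 101 = 2929 (a product of primes ≡ 1 (mod 4)); a representation of m scales to one of n via (k·x)² + (k·y)² = k²(x² + y²). Each prime p ≡ 1 (mod 4) is itself a sum of two squares; find a² by testing p − a² for a perfect square:
  29: 29 − 1² = 28, 29 − 2² = 25 = 5² ⇒ 29 = 2² + 5².
  101: 101 − 1² = 100 = 10² ⇒ 101 = 1² + 10².
  Combine using the Brahmagupta–Fibonacci identity (a² + b²)(c² + d²) = (ac − bd)² + (ad + bc)² = (ac + bd)² + (ad − bc)²:
  29 · 101 = 2929: from (2² + 5²)(1² + 10²), take (2·1 − 5·10, 2·10 + 5·1) = (2 − 50, 20 + 5) = (-48, 25); dropping signs (only squares matter) gives (48, 25); check 48² + 25² = 2304 + 625 = 2929 ✓.
  Scale by k = 3: (3·48, 3·25) = (144, 75).
Step 4: Order so x ≤ y and verify: 75² + 144² = 5625 + 20736 = 26361 = n. ✓

n = 26361 = 75² + 144² (one valid representation with x ≤ y).


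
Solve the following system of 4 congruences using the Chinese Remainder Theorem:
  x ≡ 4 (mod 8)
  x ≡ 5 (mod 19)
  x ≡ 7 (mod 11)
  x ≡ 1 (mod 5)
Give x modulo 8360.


Product of moduli M = 8 · 19 · 11 · 5 = 8360.
Merge one congruence at a time:
  Start: x ≡ 4 (mod 8).
  Combine with x ≡ 5 (mod 19); new modulus lcm = 152.
    Write x = 4 + 8·t and substitute into x ≡ 5 (mod 19): 8·t ≡ 5 − 4 = 1 (mod 19).
    The inverse of 8 mod 19 is 12 (since 8·12 = 96 = 5·19 + 1), so t ≡ 12·1 = 12 ≡ 12 (mod 19).
    Then x = 4 + 8·12 = 100, valid modulo lcm(8, 19) = 152: x ≡ 100 (mod 152).
  Combine with x ≡ 7 (mod 11); new modulus lcm = 1672.
    Write x = 100 + 152·t and substitute into x ≡ 7 (mod 11): 152·t ≡ 7 − 100 = -93 (mod 11).
    Reduce coefficients mod 11: 9·t ≡ 6 (mod 11).
    The inverse of 9 mod 11 is 5 (since 9·5 = 45 = 4·11 + 1), so t ≡ 5·6 = 30 ≡ 8 (mod 11).
    Then x = 100 + 152·8 = 1316, valid modulo lcm(152, 11) = 1672: x ≡ 1316 (mod 1672).
  Combine with x ≡ 1 (mod 5); new modulus lcm = 8360.
    Write x = 1316 + 1672·t and substitute into x ≡ 1 (mod 5): 1672·t ≡ 1 − 1316 = -1315 (mod 5).
    Reduce coefficients mod 5: 2·t ≡ 0 (mod 5).
    The inverse of 2 mod 5 is 3 (since 2·3 = 6 = 1·5 + 1), so t ≡ 3·0 = 0 ≡ 0 (mod 5).
    Then x = 1316 + 1672·0 = 1316, valid modulo lcm(1672, 5) = 8360: x ≡ 1316 (mod 8360).
Verify against each original: 1316 mod 8 = 4, 1316 mod 19 = 5, 1316 mod 11 = 7, 1316 mod 5 = 1.

x ≡ 1316 (mod 8360).


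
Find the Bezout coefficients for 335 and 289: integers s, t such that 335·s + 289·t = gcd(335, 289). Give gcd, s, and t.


Euclidean algorithm on (335, 289) — divide until remainder is 0:
  335 = 1 · 289 + 46
  289 = 6 · 46 + 13
  46 = 3 · 13 + 7
  13 = 1 · 7 + 6
  7 = 1 · 6 + 1
  6 = 6 · 1 + 0
gcd(335, 289) = 1.
Track Bezout coefficients alongside the remainders: start with r₀ = 335 = a·1 + b·0 (s = 1, t = 0) and r₁ = 289 = a·0 + b·1 (s = 0, t = 1); each new remainder r_{k+1} = r_{k-1} − q_k·r_k inherits s_{k+1} = s_{k-1} − q_k·s_k, t_{k+1} = t_{k-1} − q_k·t_k, so r_k = a·s_k + b·t_k at every step:
  q = 1: r = 46, s = 1 − 1·0 = 1, t = 0 − 1·1 = -1  (check: 335·1 + 289·(-1) = 46)
  q = 6: r = 13, s = 0 − 6·1 = -6, t = 1 − 6·(-1) = 7  (check: 335·(-6) + 289·7 = 13)
  q = 3: r = 7, s = 1 − 3·(-6) = 19, t = -1 − 3·7 = -22  (check: 335·19 + 289·(-22) = 7)
  q = 1: r = 6, s = -6 − 1·19 = -25, t = 7 − 1·(-22) = 29  (check: 335·(-25) + 289·29 = 6)
  q = 1: r = 1, s = 19 − 1·(-25) = 44, t = -22 − 1·29 = -51  (check: 335·44 + 289·(-51) = 1)
The row with r = 1 (the gcd) gives the Bezout coefficients s = 44, t = -51.
Result: 335 · (44) + 289 · (-51) = 1.

gcd(335, 289) = 1; s = 44, t = -51 (check: 335·44 + 289·(-51) = 1).


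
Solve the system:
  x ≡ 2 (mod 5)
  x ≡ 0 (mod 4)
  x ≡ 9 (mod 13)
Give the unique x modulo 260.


Moduli 5, 4, 13 are pairwise coprime; by CRT there is a unique solution modulo M = 5 · 4 · 13 = 260.
Solve pairwise, accumulating the modulus:
  Start with x ≡ 2 (mod 5).
  Combine with x ≡ 0 (mod 4): since gcd(5, 4) = 1, we get a unique residue mod 20.
    Write x = 2 + 5·t and substitute into x ≡ 0 (mod 4): 5·t ≡ 0 − 2 = -2 (mod 4).
    Reduce coefficients mod 4: 1·t ≡ 2 (mod 4).
    So t ≡ 2 (mod 4).
    Then x = 2 + 5·2 = 12, valid modulo lcm(5, 4) = 20: x ≡ 12 (mod 20).
  Combine with x ≡ 9 (mod 13): since gcd(20, 13) = 1, we get a unique residue mod 260.
    Write x = 12 + 20·t and substitute into x ≡ 9 (mod 13): 20·t ≡ 9 − 12 = -3 (mod 13).
    Reduce coefficients mod 13: 7·t ≡ 10 (mod 13).
    The inverse of 7 mod 13 is 2 (since 7·2 = 14 = 1·13 + 1), so t ≡ 2·10 = 20 ≡ 7 (mod 13).
    Then x = 12 + 20·7 = 152, valid modulo lcm(20, 13) = 260: x ≡ 152 (mod 260).
Verify: 152 mod 5 = 2 ✓, 152 mod 4 = 0 ✓, 152 mod 13 = 9 ✓.

x ≡ 152 (mod 260).


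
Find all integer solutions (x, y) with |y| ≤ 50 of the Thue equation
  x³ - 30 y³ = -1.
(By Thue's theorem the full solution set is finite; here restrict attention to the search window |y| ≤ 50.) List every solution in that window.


The equation is x³ - 30y³ = -1. For fixed y, x³ = 30·y³ − 1, so a solution requires the RHS to be a perfect cube.
Strategy: iterate y from -50 to 50, compute RHS = 30·y³ − 1, and check whether it is a (positive or negative) perfect cube.
Check small values of y:
  y = 0: RHS = -1 = (-1)³ ⇒ x = -1 works.
  y = 1: RHS = 29 is not a perfect cube.
  y = -1: RHS = -31 is not a perfect cube.
  y = 2: RHS = 239 is not a perfect cube.
  y = -2: RHS = -241 is not a perfect cube.
  y = 3: RHS = 809 is not a perfect cube.
  y = -3: RHS = -811 is not a perfect cube.
Continuing the search up to |y| = 50 finds no further solutions beyond those listed.
Collected solutions: (-1, 0).

Solutions (with |y| ≤ 50): (-1, 0).


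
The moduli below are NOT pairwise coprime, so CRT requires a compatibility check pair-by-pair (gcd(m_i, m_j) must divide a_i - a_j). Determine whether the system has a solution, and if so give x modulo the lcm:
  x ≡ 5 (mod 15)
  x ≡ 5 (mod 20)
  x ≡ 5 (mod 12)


Moduli 15, 20, 12 are not pairwise coprime, so CRT works modulo lcm(m_i) when all pairwise compatibility conditions hold.
Pairwise compatibility: gcd(m_i, m_j) must divide a_i - a_j for every pair.
Merge one congruence at a time:
  Start: x ≡ 5 (mod 15).
  Combine with x ≡ 5 (mod 20): gcd(15, 20) = 5; 5 - 5 = 0, which IS divisible by 5, so compatible.
    Write x = 5 + 15·t and substitute into x ≡ 5 (mod 20): 15·t ≡ 5 − 5 = 0 (mod 20).
    Divide the congruence (and modulus) by g = 5: 3·t ≡ 0 (mod 4).
    The inverse of 3 mod 4 is 3 (since 3·3 = 9 = 2·4 + 1), so t ≡ 3·0 = 0 ≡ 0 (mod 4).
    Then x = 5 + 15·0 = 5, valid modulo lcm(15, 20) = 60: x ≡ 5 (mod 60).
  Combine with x ≡ 5 (mod 12): gcd(60, 12) = 12; 5 - 5 = 0, which IS divisible by 12, so compatible.
    Write x = 5 + 60·t and substitute into x ≡ 5 (mod 12): 60·t ≡ 5 − 5 = 0 (mod 12).
    Divide the congruence (and modulus) by g = 12: 5·t ≡ 0 (mod 1).
    Modulo 1 every t works; take t = 0.
    Then x = 5 + 60·0 = 5, valid modulo lcm(60, 12) = 60: x ≡ 5 (mod 60).
Verify: 5 mod 15 = 5, 5 mod 20 = 5, 5 mod 12 = 5.

x ≡ 5 (mod 60).


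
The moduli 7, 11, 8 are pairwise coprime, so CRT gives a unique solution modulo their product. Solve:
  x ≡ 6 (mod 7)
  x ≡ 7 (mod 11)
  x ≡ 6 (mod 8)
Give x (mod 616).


Moduli 7, 11, 8 are pairwise coprime; by CRT there is a unique solution modulo M = 7 · 11 · 8 = 616.
Solve pairwise, accumulating the modulus:
  Start with x ≡ 6 (mod 7).
  Combine with x ≡ 7 (mod 11): since gcd(7, 11) = 1, we get a unique residue mod 77.
    Write x = 6 + 7·t and substitute into x ≡ 7 (mod 11): 7·t ≡ 7 − 6 = 1 (mod 11).
    The inverse of 7 mod 11 is 8 (since 7·8 = 56 = 5·11 + 1), so t ≡ 8·1 = 8 ≡ 8 (mod 11).
    Then x = 6 + 7·8 = 62, valid modulo lcm(7, 11) = 77: x ≡ 62 (mod 77).
  Combine with x ≡ 6 (mod 8): since gcd(77, 8) = 1, we get a unique residue mod 616.
    Write x = 62 + 77·t and substitute into x ≡ 6 (mod 8): 77·t ≡ 6 − 62 = -56 (mod 8).
    Reduce coefficients mod 8: 5·t ≡ 0 (mod 8).
    The inverse of 5 mod 8 is 5 (since 5·5 = 25 = 3·8 + 1), so t ≡ 5·0 = 0 ≡ 0 (mod 8).
    Then x = 62 + 77·0 = 62, valid modulo lcm(77, 8) = 616: x ≡ 62 (mod 616).
Verify: 62 mod 7 = 6 ✓, 62 mod 11 = 7 ✓, 62 mod 8 = 6 ✓.

x ≡ 62 (mod 616).


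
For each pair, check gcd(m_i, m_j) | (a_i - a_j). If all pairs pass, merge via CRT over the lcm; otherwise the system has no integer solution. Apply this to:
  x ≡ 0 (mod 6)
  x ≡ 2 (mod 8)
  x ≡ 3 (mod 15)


Moduli 6, 8, 15 are not pairwise coprime, so CRT works modulo lcm(m_i) when all pairwise compatibility conditions hold.
Pairwise compatibility: gcd(m_i, m_j) must divide a_i - a_j for every pair.
Merge one congruence at a time:
  Start: x ≡ 0 (mod 6).
  Combine with x ≡ 2 (mod 8): gcd(6, 8) = 2; 2 - 0 = 2, which IS divisible by 2, so compatible.
    Write x = 0 + 6·t and substitute into x ≡ 2 (mod 8): 6·t ≡ 2 − 0 = 2 (mod 8).
    Divide the congruence (and modulus) by g = 2: 3·t ≡ 1 (mod 4).
    The inverse of 3 mod 4 is 3 (since 3·3 = 9 = 2·4 + 1), so t ≡ 3·1 = 3 ≡ 3 (mod 4).
    Then x = 0 + 6·3 = 18, valid modulo lcm(6, 8) = 24: x ≡ 18 (mod 24).
  Combine with x ≡ 3 (mod 15): gcd(24, 15) = 3; 3 - 18 = -15, which IS divisible by 3, so compatible.
    Write x = 18 + 24·t and substitute into x ≡ 3 (mod 15): 24·t ≡ 3 − 18 = -15 (mod 15).
    Divide the congruence (and modulus) by g = 3: 8·t ≡ -5 (mod 5).
    Reduce coefficients mod 5: 3·t ≡ 0 (mod 5).
    The inverse of 3 mod 5 is 2 (since 3·2 = 6 = 1·5 + 1), so t ≡ 2·0 = 0 ≡ 0 (mod 5).
    Then x = 18 + 24·0 = 18, valid modulo lcm(24, 15) = 120: x ≡ 18 (mod 120).
Verify: 18 mod 6 = 0, 18 mod 8 = 2, 18 mod 15 = 3.

x ≡ 18 (mod 120).


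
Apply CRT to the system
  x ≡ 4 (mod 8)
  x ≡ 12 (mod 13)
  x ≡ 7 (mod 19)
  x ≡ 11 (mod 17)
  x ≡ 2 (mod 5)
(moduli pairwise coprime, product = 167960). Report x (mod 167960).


Product of moduli M = 8 · 13 · 19 · 17 · 5 = 167960.
Merge one congruence at a time:
  Start: x ≡ 4 (mod 8).
  Combine with x ≡ 12 (mod 13); new modulus lcm = 104.
    Write x = 4 + 8·t and substitute into x ≡ 12 (mod 13): 8·t ≡ 12 − 4 = 8 (mod 13).
    The inverse of 8 mod 13 is 5 (since 8·5 = 40 = 3·13 + 1), so t ≡ 5·8 = 40 ≡ 1 (mod 13).
    Then x = 4 + 8·1 = 12, valid modulo lcm(8, 13) = 104: x ≡ 12 (mod 104).
  Combine with x ≡ 7 (mod 19); new modulus lcm = 1976.
    Write x = 12 + 104·t and substitute into x ≡ 7 (mod 19): 104·t ≡ 7 − 12 = -5 (mod 19).
    Reduce coefficients mod 19: 9·t ≡ 14 (mod 19).
    The inverse of 9 mod 19 is 17 (since 9·17 = 153 = 8·19 + 1), so t ≡ 17·14 = 238 ≡ 10 (mod 19).
    Then x = 12 + 104·10 = 1052, valid modulo lcm(104, 19) = 1976: x ≡ 1052 (mod 1976).
  Combine with x ≡ 11 (mod 17); new modulus lcm = 33592.
    Write x = 1052 + 1976·t and substitute into x ≡ 11 (mod 17): 1976·t ≡ 11 − 1052 = -1041 (mod 17).
    Reduce coefficients mod 17: 4·t ≡ 13 (mod 17).
    The inverse of 4 mod 17 is 13 (since 4·13 = 52 = 3·17 + 1), so t ≡ 13·13 = 169 ≡ 16 (mod 17).
    Then x = 1052 + 1976·16 = 32668, valid modulo lcm(1976, 17) = 33592: x ≡ 32668 (mod 33592).
  Combine with x ≡ 2 (mod 5); new modulus lcm = 167960.
    Write x = 32668 + 33592·t and substitute into x ≡ 2 (mod 5): 33592·t ≡ 2 − 32668 = -32666 (mod 5).
    Reduce coefficients mod 5: 2·t ≡ 4 (mod 5).
    The inverse of 2 mod 5 is 3 (since 2·3 = 6 = 1·5 + 1), so t ≡ 3·4 = 12 ≡ 2 (mod 5).
    Then x = 32668 + 33592·2 = 99852, valid modulo lcm(33592, 5) = 167960: x ≡ 99852 (mod 167960).
Verify against each original: 99852 mod 8 = 4, 99852 mod 13 = 12, 99852 mod 19 = 7, 99852 mod 17 = 11, 99852 mod 5 = 2.

x ≡ 99852 (mod 167960).


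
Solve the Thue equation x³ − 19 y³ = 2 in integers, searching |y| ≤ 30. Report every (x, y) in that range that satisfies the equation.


The equation is x³ - 19y³ = 2. For fixed y, x³ = 19·y³ + 2, so a solution requires the RHS to be a perfect cube.
Strategy: iterate y from -30 to 30, compute RHS = 19·y³ + 2, and check whether it is a (positive or negative) perfect cube.
Check small values of y:
  y = 0: RHS = 2 is not a perfect cube.
  y = 1: RHS = 21 is not a perfect cube.
  y = -1: RHS = -17 is not a perfect cube.
  y = 2: RHS = 154 is not a perfect cube.
  y = -2: RHS = -150 is not a perfect cube.
  y = 3: RHS = 515 is not a perfect cube.
  y = -3: RHS = -511 is not a perfect cube.
Continuing the search up to |y| = 30 finds no solutions either.
No (x, y) in the scanned range satisfies the equation.

No integer solutions with |y| ≤ 30.


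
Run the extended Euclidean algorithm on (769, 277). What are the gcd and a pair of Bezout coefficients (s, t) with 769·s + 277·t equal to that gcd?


Euclidean algorithm on (769, 277) — divide until remainder is 0:
  769 = 2 · 277 + 215
  277 = 1 · 215 + 62
  215 = 3 · 62 + 29
  62 = 2 · 29 + 4
  29 = 7 · 4 + 1
  4 = 4 · 1 + 0
gcd(769, 277) = 1.
Track Bezout coefficients alongside the remainders: start with r₀ = 769 = a·1 + b·0 (s = 1, t = 0) and r₁ = 277 = a·0 + b·1 (s = 0, t = 1); each new remainder r_{k+1} = r_{k-1} − q_k·r_k inherits s_{k+1} = s_{k-1} − q_k·s_k, t_{k+1} = t_{k-1} − q_k·t_k, so r_k = a·s_k + b·t_k at every step:
  q = 2: r = 215, s = 1 − 2·0 = 1, t = 0 − 2·1 = -2  (check: 769·1 + 277·(-2) = 215)
  q = 1: r = 62, s = 0 − 1·1 = -1, t = 1 − 1·(-2) = 3  (check: 769·(-1) + 277·3 = 62)
  q = 3: r = 29, s = 1 − 3·(-1) = 4, t = -2 − 3·3 = -11  (check: 769·4 + 277·(-11) = 29)
  q = 2: r = 4, s = -1 − 2·4 = -9, t = 3 − 2·(-11) = 25  (check: 769·(-9) + 277·25 = 4)
  q = 7: r = 1, s = 4 − 7·(-9) = 67, t = -11 − 7·25 = -186  (check: 769·67 + 277·(-186) = 1)
The row with r = 1 (the gcd) gives the Bezout coefficients s = 67, t = -186.
Result: 769 · (67) + 277 · (-186) = 1.

gcd(769, 277) = 1; s = 67, t = -186 (check: 769·67 + 277·(-186) = 1).


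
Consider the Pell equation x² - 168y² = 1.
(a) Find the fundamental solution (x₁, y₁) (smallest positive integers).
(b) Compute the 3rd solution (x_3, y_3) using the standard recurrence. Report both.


Step 1: Find the fundamental solution (x₁, y₁) of x² - 168y² = 1.
  Expand √168 as a continued fraction. a₀ = ⌊√168⌋ = 12; iterate m_{k+1} = d_k·a_k − m_k, d_{k+1} = (168 − m_{k+1}²)/d_k, a_{k+1} = ⌊(a₀ + m_{k+1})/d_{k+1}⌋ (starting m₀ = 0, d₀ = 1), with convergents p_k = a_k·p_{k-1} + p_{k-2}, q_k = a_k·q_{k-1} + q_{k-2} (p₋₁ = 1, q₋₁ = 0):
  k = 0: a₀ = 12; p₀/q₀ = 12/1; p₀² − 168·q₀² = 144 − 168 = -24.
  k = 1: m = 12, d = 24, a = ⌊(12 + 12)/24⌋ = 1; p/q = (1·12 + 1)/(1·1 + 0) = 13/1; p² − 168·q² = 169 − 168 = 1.
  The first convergent with p² − 168·q² = 1 gives the fundamental solution (x₁, y₁) = (13, 1).
Step 2: Apply the recurrence (x_{n+1}, y_{n+1}) = (x₁x_n + 168y₁y_n, x₁y_n + y₁x_n) repeatedly.
  From (x_1, y_1) = (13, 1): x_2 = 13·13 + 168·1·1 = 337; y_2 = 13·1 + 1·13 = 26.
  From (x_2, y_2) = (337, 26): x_3 = 13·337 + 168·1·26 = 8749; y_3 = 13·26 + 1·337 = 675.
Step 3: Verify x_3² - 168·y_3² = 76545001 - 76545000 = 1 (should be 1). ✓

(x_1, y_1) = (13, 1); (x_3, y_3) = (8749, 675).


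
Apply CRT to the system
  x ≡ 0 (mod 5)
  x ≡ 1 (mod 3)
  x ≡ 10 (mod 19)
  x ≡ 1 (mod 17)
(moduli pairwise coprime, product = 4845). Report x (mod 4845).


Product of moduli M = 5 · 3 · 19 · 17 = 4845.
Merge one congruence at a time:
  Start: x ≡ 0 (mod 5).
  Combine with x ≡ 1 (mod 3); new modulus lcm = 15.
    Write x = 0 + 5·t and substitute into x ≡ 1 (mod 3): 5·t ≡ 1 − 0 = 1 (mod 3).
    Reduce coefficients mod 3: 2·t ≡ 1 (mod 3).
    The inverse of 2 mod 3 is 2 (since 2·2 = 4 = 1·3 + 1), so t ≡ 2·1 = 2 ≡ 2 (mod 3).
    Then x = 0 + 5·2 = 10, valid modulo lcm(5, 3) = 15: x ≡ 10 (mod 15).
  Combine with x ≡ 10 (mod 19); new modulus lcm = 285.
    Write x = 10 + 15·t and substitute into x ≡ 10 (mod 19): 15·t ≡ 10 − 10 = 0 (mod 19).
    The inverse of 15 mod 19 is 14 (since 15·14 = 210 = 11·19 + 1), so t ≡ 14·0 = 0 ≡ 0 (mod 19).
    Then x = 10 + 15·0 = 10, valid modulo lcm(15, 19) = 285: x ≡ 10 (mod 285).
  Combine with x ≡ 1 (mod 17); new modulus lcm = 4845.
    Write x = 10 + 285·t and substitute into x ≡ 1 (mod 17): 285·t ≡ 1 − 10 = -9 (mod 17).
    Reduce coefficients mod 17: 13·t ≡ 8 (mod 17).
    The inverse of 13 mod 17 is 4 (since 13·4 = 52 = 3·17 + 1), so t ≡ 4·8 = 32 ≡ 15 (mod 17).
    Then x = 10 + 285·15 = 4285, valid modulo lcm(285, 17) = 4845: x ≡ 4285 (mod 4845).
Verify against each original: 4285 mod 5 = 0, 4285 mod 3 = 1, 4285 mod 19 = 10, 4285 mod 17 = 1.

x ≡ 4285 (mod 4845).
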